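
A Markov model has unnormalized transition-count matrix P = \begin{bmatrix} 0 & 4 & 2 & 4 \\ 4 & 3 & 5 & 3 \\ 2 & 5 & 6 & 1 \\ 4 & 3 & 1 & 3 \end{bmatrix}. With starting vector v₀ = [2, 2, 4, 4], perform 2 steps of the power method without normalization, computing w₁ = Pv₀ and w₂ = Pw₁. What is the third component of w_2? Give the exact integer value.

576

w1 = Pv₀ = (32, 46, 42, 30)
w2 = Pw1 = (388, 566, 576, 398)
The requested component of w2 is 576.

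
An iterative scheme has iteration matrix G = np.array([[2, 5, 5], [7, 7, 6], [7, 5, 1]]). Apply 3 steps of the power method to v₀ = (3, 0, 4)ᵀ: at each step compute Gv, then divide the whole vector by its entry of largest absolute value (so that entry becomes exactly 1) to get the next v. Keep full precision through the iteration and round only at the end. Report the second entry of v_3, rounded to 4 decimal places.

Gv0 = (26.00000, 45.00000, 25.00000); divide by 45.00000 → v1 = (0.57778, 1.00000, 0.55556)
Gv1 = (8.93333, 14.37778, 9.60000); divide by 14.37778 → v2 = (0.62133, 1.00000, 0.66770)
Gv2 = (9.58114, 15.35549, 10.01700); divide by 15.35549 → v3 = (0.62396, 1.00000, 0.65234)
Requested entry of v3: 9935/9935 = 1.0000

1.0000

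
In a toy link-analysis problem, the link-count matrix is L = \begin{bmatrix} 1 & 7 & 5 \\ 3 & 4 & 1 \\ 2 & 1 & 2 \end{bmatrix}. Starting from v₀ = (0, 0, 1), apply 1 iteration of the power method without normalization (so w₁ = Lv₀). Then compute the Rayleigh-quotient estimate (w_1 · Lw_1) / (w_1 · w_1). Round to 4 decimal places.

5.3667

w1 = Lv₀ = (1·0 + 7·0 + 5·1; 3·0 + 4·0 + 1·1; 2·0 + 1·0 + 2·1) = (5, 1, 2)
Lw1 = (22, 21, 15)
w1·Lw1 = 5·22 + 1·21 + 2·15 = 161; w1·w1 = 5·5 + 1·1 + 2·2 = 30
λ ≈ 161/30 = 5.3667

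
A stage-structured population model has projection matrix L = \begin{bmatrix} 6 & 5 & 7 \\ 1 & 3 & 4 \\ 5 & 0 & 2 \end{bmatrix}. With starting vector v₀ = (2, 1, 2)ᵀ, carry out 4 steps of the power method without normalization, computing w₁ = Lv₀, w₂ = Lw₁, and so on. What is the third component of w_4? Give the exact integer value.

24247

w1 = Lv₀ = (6·2 + 5·1 + 7·2; 1·2 + 3·1 + 4·2; 5·2 + 0·1 + 2·2) = (31, 13, 14)
w2 = Lw1 = (6·31 + 5·13 + 7·14; 1·31 + 3·13 + 4·14; 5·31 + 0·13 + 2·14) = (349, 126, 183)
w3 = Lw2 = (4005, 1459, 2111)
w4 = Lw3 = (46102, 16826, 24247)
The requested component of w4 is 24247.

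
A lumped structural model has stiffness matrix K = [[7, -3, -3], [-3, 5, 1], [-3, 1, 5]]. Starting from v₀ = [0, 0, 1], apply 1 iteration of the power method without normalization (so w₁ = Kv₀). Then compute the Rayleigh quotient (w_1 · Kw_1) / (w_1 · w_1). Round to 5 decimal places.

λ ≈ 8.88571

w1 = Kv₀ = (7·0 + (-3)·0 + (-3)·1; (-3)·0 + 5·0 + 1·1; (-3)·0 + 1·0 + 5·1) = (-3, 1, 5)
Kw1 = (-39, 19, 35)
w1·Kw1 = (-3)·(-39) + 1·19 + 5·35 = 311; w1·w1 = (-3)·(-3) + 1·1 + 5·5 = 35
λ ≈ 311/35 = 8.88571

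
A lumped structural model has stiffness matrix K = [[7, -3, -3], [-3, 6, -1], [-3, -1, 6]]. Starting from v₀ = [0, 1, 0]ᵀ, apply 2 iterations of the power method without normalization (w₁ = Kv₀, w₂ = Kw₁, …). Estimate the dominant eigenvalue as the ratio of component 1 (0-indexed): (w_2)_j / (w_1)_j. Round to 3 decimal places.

w1 = Kv₀ = (7·0 + (-3)·1 + (-3)·0; (-3)·0 + 6·1 + (-1)·0; (-3)·0 + (-1)·1 + 6·0) = (-3, 6, -1)
w2 = Kw1 = (7·(-3) + (-3)·6 + (-3)·(-1); (-3)·(-3) + 6·6 + (-1)·(-1); (-3)·(-3) + (-1)·6 + 6·(-1)) = (-36, 46, -3)
Ratio at component: 46 / 6 = 7.667

λ ≈ 7.667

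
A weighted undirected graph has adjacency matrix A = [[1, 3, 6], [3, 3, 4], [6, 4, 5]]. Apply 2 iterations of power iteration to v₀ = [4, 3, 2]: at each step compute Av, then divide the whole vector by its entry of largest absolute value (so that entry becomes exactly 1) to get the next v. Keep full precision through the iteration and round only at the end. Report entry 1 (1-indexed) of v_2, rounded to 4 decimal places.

Av0 = (25.00000, 29.00000, 46.00000); divide by 46.00000 → v1 = (0.54348, 0.63043, 1.00000)
Av1 = (8.43478, 7.52174, 10.78261); divide by 10.78261 → v2 = (0.78226, 0.69758, 1.00000)
Requested entry of v2: 388/496 = 0.7823

0.7823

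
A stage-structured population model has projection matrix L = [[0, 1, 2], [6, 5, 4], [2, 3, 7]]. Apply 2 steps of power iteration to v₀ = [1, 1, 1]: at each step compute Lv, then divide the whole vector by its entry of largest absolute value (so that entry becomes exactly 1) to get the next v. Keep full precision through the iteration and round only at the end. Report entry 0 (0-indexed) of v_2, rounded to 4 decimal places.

Lv0 = (3.00000, 15.00000, 12.00000); divide by 15.00000 → v1 = (0.20000, 1.00000, 0.80000)
Lv1 = (2.60000, 9.40000, 9.00000); divide by 9.40000 → v2 = (0.27660, 1.00000, 0.95745)
Requested entry of v2: 39/141 = 0.2766

0.2766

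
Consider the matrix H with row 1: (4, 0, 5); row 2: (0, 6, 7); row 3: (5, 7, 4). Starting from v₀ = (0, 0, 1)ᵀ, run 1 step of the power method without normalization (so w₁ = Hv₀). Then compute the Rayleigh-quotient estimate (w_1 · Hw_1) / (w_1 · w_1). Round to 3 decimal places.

w1 = Hv₀ = (5, 7, 4)
Hw1 = (40, 70, 90)
w1·Hw1 = 5·40 + 7·70 + 4·90 = 1050; w1·w1 = 5·5 + 7·7 + 4·4 = 90
λ ≈ 1050/90 = 11.667

λ ≈ 11.667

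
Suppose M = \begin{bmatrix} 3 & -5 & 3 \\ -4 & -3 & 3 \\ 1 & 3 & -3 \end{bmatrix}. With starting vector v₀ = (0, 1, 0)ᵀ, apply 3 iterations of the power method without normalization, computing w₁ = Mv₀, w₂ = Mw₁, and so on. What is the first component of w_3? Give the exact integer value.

-232

w1 = Mv₀ = (3·0 + (-5)·1 + 3·0; (-4)·0 + (-3)·1 + 3·0; 1·0 + 3·1 + (-3)·0) = (-5, -3, 3)
w2 = Mw1 = (3·(-5) + (-5)·(-3) + 3·3; (-4)·(-5) + (-3)·(-3) + 3·3; 1·(-5) + 3·(-3) + (-3)·3) = (9, 38, -23)
w3 = Mw2 = (-232, -219, 192)
The requested component of w3 is -232.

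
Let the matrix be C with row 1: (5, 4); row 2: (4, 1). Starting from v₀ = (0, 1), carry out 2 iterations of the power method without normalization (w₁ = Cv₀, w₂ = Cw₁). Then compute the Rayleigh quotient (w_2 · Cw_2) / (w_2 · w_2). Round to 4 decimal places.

7.4370

w1 = Cv₀ = (4, 1)
w2 = Cw1 = (24, 17)
Cw2 = (188, 113)
w2·Cw2 = 24·188 + 17·113 = 6433; w2·w2 = 24·24 + 17·17 = 865
λ ≈ 6433/865 = 7.4370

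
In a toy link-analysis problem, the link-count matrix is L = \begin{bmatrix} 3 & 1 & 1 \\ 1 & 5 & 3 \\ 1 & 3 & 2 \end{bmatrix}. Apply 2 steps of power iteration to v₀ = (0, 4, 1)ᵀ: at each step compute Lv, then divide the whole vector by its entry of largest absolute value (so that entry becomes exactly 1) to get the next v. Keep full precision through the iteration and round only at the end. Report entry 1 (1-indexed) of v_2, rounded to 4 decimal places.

Lv0 = (5.00000, 23.00000, 14.00000); divide by 23.00000 → v1 = (0.21739, 1.00000, 0.60870)
Lv1 = (2.26087, 7.04348, 4.43478); divide by 7.04348 → v2 = (0.32099, 1.00000, 0.62963)
Requested entry of v2: 52/162 = 0.3210

0.3210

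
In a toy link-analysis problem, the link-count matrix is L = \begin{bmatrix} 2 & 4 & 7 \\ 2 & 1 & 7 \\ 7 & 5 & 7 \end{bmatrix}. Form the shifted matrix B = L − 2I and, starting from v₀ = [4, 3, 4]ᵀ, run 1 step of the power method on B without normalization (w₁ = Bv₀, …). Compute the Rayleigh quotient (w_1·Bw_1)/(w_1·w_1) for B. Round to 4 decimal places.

13.0526

B = L − 2I has rows (0, 4, 7); (2, -1, 7); (7, 5, 5)
w1 = Bv₀ = (0·4 + 4·3 + 7·4; 2·4 + (-1)·3 + 7·4; 7·4 + 5·3 + 5·4) = (40, 33, 63)
Bw1 = (573, 488, 760)
w1·Bw1 = 86904; w1·w1 = 6658; μ ≈ 86904/6658 = 13.0526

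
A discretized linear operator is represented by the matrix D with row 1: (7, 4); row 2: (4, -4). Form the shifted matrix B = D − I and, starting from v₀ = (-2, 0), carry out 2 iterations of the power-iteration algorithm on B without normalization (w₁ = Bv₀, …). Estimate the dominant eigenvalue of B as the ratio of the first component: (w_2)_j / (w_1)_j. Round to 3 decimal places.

μ ≈ 8.667

B = D − I has rows (6, 4); (4, -5)
w1 = Bv₀ = (-12, -8)
w2 = Bw1 = (-104, -8)
Ratio: -104/-12 = 8.667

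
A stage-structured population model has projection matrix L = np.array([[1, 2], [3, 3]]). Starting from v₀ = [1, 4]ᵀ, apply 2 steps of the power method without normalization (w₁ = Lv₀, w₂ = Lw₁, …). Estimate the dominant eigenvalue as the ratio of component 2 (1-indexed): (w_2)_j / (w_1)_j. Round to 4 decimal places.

w1 = Lv₀ = (9, 15)
w2 = Lw1 = (39, 72)
Ratio at component: 72 / 15 = 4.8000

4.8000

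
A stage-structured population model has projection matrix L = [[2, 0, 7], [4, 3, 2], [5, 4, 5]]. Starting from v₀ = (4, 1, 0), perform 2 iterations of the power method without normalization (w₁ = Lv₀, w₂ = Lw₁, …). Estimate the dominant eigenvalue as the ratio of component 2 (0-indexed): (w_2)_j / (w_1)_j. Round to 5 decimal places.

λ ≈ 9.83333

w1 = Lv₀ = (8, 19, 24)
w2 = Lw1 = (184, 137, 236)
Ratio at component: 236 / 24 = 9.83333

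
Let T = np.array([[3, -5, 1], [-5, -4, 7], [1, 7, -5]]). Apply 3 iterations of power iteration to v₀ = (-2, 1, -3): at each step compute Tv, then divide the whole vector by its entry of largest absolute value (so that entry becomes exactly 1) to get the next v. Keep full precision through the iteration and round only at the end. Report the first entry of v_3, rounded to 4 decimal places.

-0.4641

Tv0 = (-14.00000, -15.00000, 20.00000); divide by 20.00000 → v1 = (-0.70000, -0.75000, 1.00000)
Tv1 = (2.65000, 13.50000, -10.95000); divide by 13.50000 → v2 = (0.19630, 1.00000, -0.81111)
Tv2 = (-5.22222, -10.65926, 11.25185); divide by 11.25185 → v3 = (-0.46412, -0.94733, 1.00000)
Requested entry of v3: -1410/3038 = -0.4641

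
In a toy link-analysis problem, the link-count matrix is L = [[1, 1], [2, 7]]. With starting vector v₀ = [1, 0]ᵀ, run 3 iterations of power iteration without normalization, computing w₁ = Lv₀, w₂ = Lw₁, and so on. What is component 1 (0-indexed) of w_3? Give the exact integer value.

w1 = Lv₀ = (1·1 + 1·0; 2·1 + 7·0) = (1, 2)
w2 = Lw1 = (1·1 + 1·2; 2·1 + 7·2) = (3, 16)
w3 = Lw2 = (19, 118)
The requested component of w3 is 118.

118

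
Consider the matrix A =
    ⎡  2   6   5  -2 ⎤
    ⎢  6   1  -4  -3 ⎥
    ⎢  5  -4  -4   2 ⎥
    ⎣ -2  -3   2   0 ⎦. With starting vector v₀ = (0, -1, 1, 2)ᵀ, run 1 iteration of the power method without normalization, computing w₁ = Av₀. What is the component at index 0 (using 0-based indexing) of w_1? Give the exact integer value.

w1 = Av₀ = (2·0 + 6·(-1) + 5·1 + (-2)·2; 6·0 + 1·(-1) + (-4)·1 + (-3)·2; 5·0 + (-4)·(-1) + (-4)·1 + 2·2; (-2)·0 + (-3)·(-1) + 2·1 + 0·2) = (-5, -11, 4, 5)
The requested component of w1 is -5.

-5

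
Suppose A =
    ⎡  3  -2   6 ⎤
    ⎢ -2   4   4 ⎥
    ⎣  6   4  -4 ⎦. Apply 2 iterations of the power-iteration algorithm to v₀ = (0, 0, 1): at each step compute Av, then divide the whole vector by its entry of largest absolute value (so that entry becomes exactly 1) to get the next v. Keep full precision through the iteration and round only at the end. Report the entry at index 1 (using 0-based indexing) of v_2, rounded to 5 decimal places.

-0.17647

Av0 = (6.000000, 4.000000, -4.000000); divide by 6.000000 → v1 = (1.000000, 0.666667, -0.666667)
Av1 = (-2.333333, -2.000000, 11.333333); divide by 11.333333 → v2 = (-0.205882, -0.176471, 1.000000)
Requested entry of v2: -12/68 = -0.17647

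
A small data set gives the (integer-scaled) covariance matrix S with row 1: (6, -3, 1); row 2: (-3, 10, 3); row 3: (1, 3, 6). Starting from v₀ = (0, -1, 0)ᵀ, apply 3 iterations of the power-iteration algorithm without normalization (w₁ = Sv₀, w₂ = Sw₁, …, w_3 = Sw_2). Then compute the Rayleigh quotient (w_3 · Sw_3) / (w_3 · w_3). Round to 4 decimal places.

w1 = Sv₀ = (3, -10, -3)
w2 = Sw1 = (45, -118, -45)
w3 = Sw2 = (579, -1450, -579)
Sw3 = (7245, -17974, -7245)
w3·Sw3 = 579·7245 + (-1450)·(-17974) + (-579)·(-7245) = 34452010; w3·w3 = 579·579 + (-1450)·(-1450) + (-579)·(-579) = 2772982
λ ≈ 34452010/2772982 = 12.4242

12.4242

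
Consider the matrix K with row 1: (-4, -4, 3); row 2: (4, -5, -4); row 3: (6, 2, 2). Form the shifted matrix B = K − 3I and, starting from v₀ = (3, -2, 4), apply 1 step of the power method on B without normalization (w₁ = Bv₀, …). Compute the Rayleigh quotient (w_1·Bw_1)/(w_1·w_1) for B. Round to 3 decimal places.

B = K − 3I has rows (-7, -4, 3); (4, -8, -4); (6, 2, -1)
w1 = Bv₀ = ((-7)·3 + (-4)·(-2) + 3·4; 4·3 + (-8)·(-2) + (-4)·4; 6·3 + 2·(-2) + (-1)·4) = (-1, 12, 10)
Bw1 = (-11, -140, 8)
w1·Bw1 = -1589; w1·w1 = 245; μ ≈ -1589/245 = -6.486

-6.486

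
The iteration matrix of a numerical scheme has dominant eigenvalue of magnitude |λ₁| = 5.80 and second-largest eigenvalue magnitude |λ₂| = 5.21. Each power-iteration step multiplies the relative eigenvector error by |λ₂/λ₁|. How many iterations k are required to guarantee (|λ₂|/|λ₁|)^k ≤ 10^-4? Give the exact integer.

86

|λ₂/λ₁| = 5.21/5.80 = 0.89828
Need k ≥ ln(10^-4) / ln(0.89828) = -9.2103 / -0.1073 ≈ 85.855
Smallest integer k satisfying the bound: 86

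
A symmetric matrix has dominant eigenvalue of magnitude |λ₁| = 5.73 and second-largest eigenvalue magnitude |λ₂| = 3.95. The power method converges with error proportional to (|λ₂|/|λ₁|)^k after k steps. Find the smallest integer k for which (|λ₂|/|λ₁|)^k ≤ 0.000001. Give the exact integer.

|λ₂/λ₁| = 3.95/5.73 = 0.68935
Need k ≥ ln(0.000001) / ln(0.68935) = -13.8155 / -0.3720 ≈ 37.138
Smallest integer k satisfying the bound: 38

38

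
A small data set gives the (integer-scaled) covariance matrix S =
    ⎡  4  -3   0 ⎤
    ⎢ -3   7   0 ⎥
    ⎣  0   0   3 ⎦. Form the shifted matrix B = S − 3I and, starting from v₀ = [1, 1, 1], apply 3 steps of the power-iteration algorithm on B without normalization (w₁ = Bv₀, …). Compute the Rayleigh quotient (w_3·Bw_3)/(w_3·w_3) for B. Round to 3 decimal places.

B = S − 3I has rows (1, -3, 0); (-3, 4, 0); (0, 0, 0)
w1 = Bv₀ = (-2, 1, 0)
w2 = Bw1 = (-5, 10, 0)
w3 = Bw2 = (-35, 55, 0)
Bw3 = (-200, 325, 0)
w3·Bw3 = 24875; w3·w3 = 4250; μ ≈ 24875/4250 = 5.853

μ ≈ 5.853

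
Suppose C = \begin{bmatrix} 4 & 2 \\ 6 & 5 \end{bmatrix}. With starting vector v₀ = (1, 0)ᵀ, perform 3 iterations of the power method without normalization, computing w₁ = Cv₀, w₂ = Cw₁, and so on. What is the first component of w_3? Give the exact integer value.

220

w1 = Cv₀ = (4, 6)
w2 = Cw1 = (28, 54)
w3 = Cw2 = (220, 438)
The requested component of w3 is 220.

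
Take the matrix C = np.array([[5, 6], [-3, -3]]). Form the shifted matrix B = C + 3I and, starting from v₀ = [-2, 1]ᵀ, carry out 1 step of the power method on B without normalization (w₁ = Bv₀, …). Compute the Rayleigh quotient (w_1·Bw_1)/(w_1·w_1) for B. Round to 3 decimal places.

μ ≈ 4.559

B = C + 3I has rows (8, 6); (-3, 0)
w1 = Bv₀ = (-10, 6)
Bw1 = (-44, 30)
w1·Bw1 = 620; w1·w1 = 136; μ ≈ 620/136 = 4.559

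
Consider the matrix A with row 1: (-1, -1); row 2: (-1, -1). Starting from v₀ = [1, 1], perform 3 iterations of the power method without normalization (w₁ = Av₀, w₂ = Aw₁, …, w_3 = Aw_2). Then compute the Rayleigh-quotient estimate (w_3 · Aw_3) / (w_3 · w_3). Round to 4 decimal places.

w1 = Av₀ = (-2, -2)
w2 = Aw1 = (4, 4)
w3 = Aw2 = (-8, -8)
Aw3 = (16, 16)
w3·Aw3 = (-8)·16 + (-8)·16 = -256; w3·w3 = (-8)·(-8) + (-8)·(-8) = 128
λ ≈ -256/128 = -2.0000

λ ≈ -2.0000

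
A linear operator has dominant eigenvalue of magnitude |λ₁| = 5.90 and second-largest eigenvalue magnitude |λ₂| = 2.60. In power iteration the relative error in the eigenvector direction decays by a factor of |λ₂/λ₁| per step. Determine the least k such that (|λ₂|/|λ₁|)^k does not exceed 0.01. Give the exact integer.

|λ₂/λ₁| = 2.60/5.90 = 0.44068
Need k ≥ ln(0.01) / ln(0.44068) = -4.6052 / -0.8194 ≈ 5.620
Smallest integer k satisfying the bound: 6

6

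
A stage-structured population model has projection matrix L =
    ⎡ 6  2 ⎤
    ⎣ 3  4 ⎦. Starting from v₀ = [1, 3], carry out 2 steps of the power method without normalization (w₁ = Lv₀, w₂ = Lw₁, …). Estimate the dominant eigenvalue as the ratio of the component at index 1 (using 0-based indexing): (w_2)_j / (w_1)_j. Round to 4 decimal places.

w1 = Lv₀ = (12, 15)
w2 = Lw1 = (102, 96)
Ratio at component: 96 / 15 = 6.4000

6.4000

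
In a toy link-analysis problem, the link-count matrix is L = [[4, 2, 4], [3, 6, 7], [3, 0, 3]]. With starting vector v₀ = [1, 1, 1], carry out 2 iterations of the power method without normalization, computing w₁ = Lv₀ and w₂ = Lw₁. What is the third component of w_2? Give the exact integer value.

w1 = Lv₀ = (10, 16, 6)
w2 = Lw1 = (96, 168, 48)
The requested component of w2 is 48.

48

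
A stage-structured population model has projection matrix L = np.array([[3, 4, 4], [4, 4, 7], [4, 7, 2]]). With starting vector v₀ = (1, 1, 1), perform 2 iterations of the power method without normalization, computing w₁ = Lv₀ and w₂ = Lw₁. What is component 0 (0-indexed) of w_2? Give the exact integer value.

145

w1 = Lv₀ = (11, 15, 13)
w2 = Lw1 = (145, 195, 175)
The requested component of w2 is 145.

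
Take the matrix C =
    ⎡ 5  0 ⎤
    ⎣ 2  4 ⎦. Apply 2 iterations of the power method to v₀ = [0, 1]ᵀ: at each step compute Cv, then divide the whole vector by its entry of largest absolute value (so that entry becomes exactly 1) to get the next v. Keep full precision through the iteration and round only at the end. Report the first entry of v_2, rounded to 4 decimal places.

0.0000

Cv0 = (0.00000, 4.00000); divide by 4.00000 → v1 = (0.00000, 1.00000)
Cv1 = (0.00000, 4.00000); divide by 4.00000 → v2 = (0.00000, 1.00000)
Requested entry of v2: 0/16 = 0.0000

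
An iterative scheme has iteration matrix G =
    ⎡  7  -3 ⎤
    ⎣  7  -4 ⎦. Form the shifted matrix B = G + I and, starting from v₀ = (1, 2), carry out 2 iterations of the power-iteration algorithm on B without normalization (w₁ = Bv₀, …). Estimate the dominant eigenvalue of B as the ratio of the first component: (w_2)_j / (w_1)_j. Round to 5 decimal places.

6.50000

B = G + I has rows (8, -3); (7, -3)
w1 = Bv₀ = (8·1 + (-3)·2; 7·1 + (-3)·2) = (2, 1)
w2 = Bw1 = (8·2 + (-3)·1; 7·2 + (-3)·1) = (13, 11)
Ratio: 13/2 = 6.50000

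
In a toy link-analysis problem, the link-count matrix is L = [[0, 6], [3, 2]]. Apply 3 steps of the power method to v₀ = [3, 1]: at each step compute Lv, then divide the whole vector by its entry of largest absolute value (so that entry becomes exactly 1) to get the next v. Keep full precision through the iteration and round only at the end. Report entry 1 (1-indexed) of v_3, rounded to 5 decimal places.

0.86331

Lv0 = (6.000000, 11.000000); divide by 11.000000 → v1 = (0.545455, 1.000000)
Lv1 = (6.000000, 3.636364); divide by 6.000000 → v2 = (1.000000, 0.606061)
Lv2 = (3.636364, 4.212121); divide by 4.212121 → v3 = (0.863309, 1.000000)
Requested entry of v3: 240/278 = 0.86331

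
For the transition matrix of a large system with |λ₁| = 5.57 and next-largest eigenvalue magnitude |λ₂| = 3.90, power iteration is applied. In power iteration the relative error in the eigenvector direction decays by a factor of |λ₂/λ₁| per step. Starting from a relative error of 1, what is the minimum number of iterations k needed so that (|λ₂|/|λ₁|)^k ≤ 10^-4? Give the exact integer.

26

|λ₂/λ₁| = 3.90/5.57 = 0.70018
Need k ≥ ln(10^-4) / ln(0.70018) = -9.2103 / -0.3564 ≈ 25.841
Smallest integer k satisfying the bound: 26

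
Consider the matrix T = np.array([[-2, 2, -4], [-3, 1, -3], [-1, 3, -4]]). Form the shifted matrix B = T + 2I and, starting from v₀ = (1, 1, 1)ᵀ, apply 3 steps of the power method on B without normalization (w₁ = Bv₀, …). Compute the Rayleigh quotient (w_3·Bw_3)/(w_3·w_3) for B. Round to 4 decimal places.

B = T + 2I has rows (0, 2, -4); (-3, 3, -3); (-1, 3, -2)
w1 = Bv₀ = (-2, -3, 0)
w2 = Bw1 = (-6, -3, -7)
w3 = Bw2 = (22, 30, 11)
Bw3 = (16, -9, 46)
w3·Bw3 = 588; w3·w3 = 1505; μ ≈ 588/1505 = 0.3907

0.3907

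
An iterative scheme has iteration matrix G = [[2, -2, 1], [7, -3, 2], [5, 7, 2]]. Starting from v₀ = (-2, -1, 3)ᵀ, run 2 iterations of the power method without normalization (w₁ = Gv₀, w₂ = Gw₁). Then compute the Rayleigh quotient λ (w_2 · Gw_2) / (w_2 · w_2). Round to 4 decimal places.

λ ≈ 1.8847

w1 = Gv₀ = (1, -5, -11)
w2 = Gw1 = (1, 0, -52)
Gw2 = (-50, -97, -99)
w2·Gw2 = 1·(-50) + 0·(-97) + (-52)·(-99) = 5098; w2·w2 = 1·1 + 0·0 + (-52)·(-52) = 2705
λ ≈ 5098/2705 = 1.8847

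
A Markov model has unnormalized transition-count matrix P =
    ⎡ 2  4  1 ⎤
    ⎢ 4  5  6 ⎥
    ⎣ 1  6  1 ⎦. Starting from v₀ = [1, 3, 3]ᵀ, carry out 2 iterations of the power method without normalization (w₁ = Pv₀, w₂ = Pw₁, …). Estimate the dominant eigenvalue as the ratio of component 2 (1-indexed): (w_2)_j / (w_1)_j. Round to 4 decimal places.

λ ≈ 10.4054

w1 = Pv₀ = (2·1 + 4·3 + 1·3; 4·1 + 5·3 + 6·3; 1·1 + 6·3 + 1·3) = (17, 37, 22)
w2 = Pw1 = (2·17 + 4·37 + 1·22; 4·17 + 5·37 + 6·22; 1·17 + 6·37 + 1·22) = (204, 385, 261)
Ratio at component: 385 / 37 = 10.4054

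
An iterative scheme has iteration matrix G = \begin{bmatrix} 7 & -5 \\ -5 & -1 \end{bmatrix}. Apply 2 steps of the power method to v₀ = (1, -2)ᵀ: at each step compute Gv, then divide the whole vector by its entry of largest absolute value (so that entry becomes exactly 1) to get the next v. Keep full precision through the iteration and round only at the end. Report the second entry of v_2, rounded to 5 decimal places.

-0.61194

Gv0 = (17.000000, -3.000000); divide by 17.000000 → v1 = (1.000000, -0.176471)
Gv1 = (7.882353, -4.823529); divide by 7.882353 → v2 = (1.000000, -0.611940)
Requested entry of v2: -82/134 = -0.61194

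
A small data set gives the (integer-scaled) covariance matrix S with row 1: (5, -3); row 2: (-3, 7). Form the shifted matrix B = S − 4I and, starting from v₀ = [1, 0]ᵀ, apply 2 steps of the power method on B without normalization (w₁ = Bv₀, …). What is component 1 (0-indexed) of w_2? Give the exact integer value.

-12

B = S − 4I has rows (1, -3); (-3, 3)
w1 = Bv₀ = (1, -3)
w2 = Bw1 = (10, -12)
Requested component of w2: -12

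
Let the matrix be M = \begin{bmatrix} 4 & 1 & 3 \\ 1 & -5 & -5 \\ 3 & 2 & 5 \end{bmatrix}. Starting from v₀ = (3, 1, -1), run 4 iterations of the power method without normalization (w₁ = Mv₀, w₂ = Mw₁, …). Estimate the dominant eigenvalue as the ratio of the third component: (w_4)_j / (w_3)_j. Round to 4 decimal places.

w1 = Mv₀ = (10, 3, 6)
w2 = Mw1 = (61, -35, 66)
w3 = Mw2 = (407, -94, 443)
w4 = Mw3 = (2863, -1338, 3248)
Ratio at component: 3248 / 443 = 7.3318

λ ≈ 7.3318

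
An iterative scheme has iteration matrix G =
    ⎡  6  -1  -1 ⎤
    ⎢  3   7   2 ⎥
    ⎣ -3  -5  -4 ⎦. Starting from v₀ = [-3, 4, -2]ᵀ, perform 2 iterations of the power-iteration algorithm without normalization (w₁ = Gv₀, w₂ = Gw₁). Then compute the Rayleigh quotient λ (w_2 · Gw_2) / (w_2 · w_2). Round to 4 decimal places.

w1 = Gv₀ = (6·(-3) + (-1)·4 + (-1)·(-2); 3·(-3) + 7·4 + 2·(-2); (-3)·(-3) + (-5)·4 + (-4)·(-2)) = (-20, 15, -3)
w2 = Gw1 = (6·(-20) + (-1)·15 + (-1)·(-3); 3·(-20) + 7·15 + 2·(-3); (-3)·(-20) + (-5)·15 + (-4)·(-3)) = (-132, 39, -3)
Gw2 = (-828, -129, 213)
w2·Gw2 = (-132)·(-828) + 39·(-129) + (-3)·213 = 103626; w2·w2 = (-132)·(-132) + 39·39 + (-3)·(-3) = 18954
λ ≈ 103626/18954 = 5.4672

λ ≈ 5.4672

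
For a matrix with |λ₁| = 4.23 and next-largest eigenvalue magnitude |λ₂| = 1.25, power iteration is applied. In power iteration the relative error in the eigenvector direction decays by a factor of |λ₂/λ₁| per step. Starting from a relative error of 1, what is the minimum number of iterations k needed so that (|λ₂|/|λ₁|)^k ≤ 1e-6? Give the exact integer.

12

|λ₂/λ₁| = 1.25/4.23 = 0.29551
Need k ≥ ln(1e-6) / ln(0.29551) = -13.8155 / -1.2191 ≈ 11.333
Smallest integer k satisfying the bound: 12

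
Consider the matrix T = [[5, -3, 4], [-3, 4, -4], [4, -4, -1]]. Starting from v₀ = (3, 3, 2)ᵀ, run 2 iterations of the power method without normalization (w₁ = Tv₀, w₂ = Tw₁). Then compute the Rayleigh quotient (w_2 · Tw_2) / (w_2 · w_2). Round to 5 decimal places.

w1 = Tv₀ = (5·3 + (-3)·3 + 4·2; (-3)·3 + 4·3 + (-4)·2; 4·3 + (-4)·3 + (-1)·2) = (14, -5, -2)
w2 = Tw1 = (5·14 + (-3)·(-5) + 4·(-2); (-3)·14 + 4·(-5) + (-4)·(-2); 4·14 + (-4)·(-5) + (-1)·(-2)) = (77, -54, 78)
Tw2 = (859, -759, 446)
w2·Tw2 = 77·859 + (-54)·(-759) + 78·446 = 141917; w2·w2 = 77·77 + (-54)·(-54) + 78·78 = 14929
λ ≈ 141917/14929 = 9.50613

9.50613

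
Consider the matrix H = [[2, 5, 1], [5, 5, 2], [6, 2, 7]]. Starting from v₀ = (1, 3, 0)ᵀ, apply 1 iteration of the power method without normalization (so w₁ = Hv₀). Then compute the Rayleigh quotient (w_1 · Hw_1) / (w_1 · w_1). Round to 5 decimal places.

w1 = Hv₀ = (17, 20, 12)
Hw1 = (146, 209, 226)
w1·Hw1 = 17·146 + 20·209 + 12·226 = 9374; w1·w1 = 17·17 + 20·20 + 12·12 = 833
λ ≈ 9374/833 = 11.25330

λ ≈ 11.25330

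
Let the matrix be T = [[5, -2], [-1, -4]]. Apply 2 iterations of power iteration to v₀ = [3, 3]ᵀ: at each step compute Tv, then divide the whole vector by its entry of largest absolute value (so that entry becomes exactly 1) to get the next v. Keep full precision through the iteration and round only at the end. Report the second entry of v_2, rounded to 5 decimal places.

0.68000

Tv0 = (9.000000, -15.000000); divide by -15.000000 → v1 = (-0.600000, 1.000000)
Tv1 = (-5.000000, -3.400000); divide by -5.000000 → v2 = (1.000000, 0.680000)
Requested entry of v2: 51/75 = 0.68000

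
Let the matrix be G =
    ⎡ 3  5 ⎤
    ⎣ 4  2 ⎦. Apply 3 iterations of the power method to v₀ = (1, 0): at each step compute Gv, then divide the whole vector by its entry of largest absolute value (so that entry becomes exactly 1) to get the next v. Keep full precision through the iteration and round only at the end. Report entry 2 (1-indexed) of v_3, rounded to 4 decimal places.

0.8342

Gv0 = (3.00000, 4.00000); divide by 4.00000 → v1 = (0.75000, 1.00000)
Gv1 = (7.25000, 5.00000); divide by 7.25000 → v2 = (1.00000, 0.68966)
Gv2 = (6.44828, 5.37931); divide by 6.44828 → v3 = (1.00000, 0.83422)
Requested entry of v3: 156/187 = 0.8342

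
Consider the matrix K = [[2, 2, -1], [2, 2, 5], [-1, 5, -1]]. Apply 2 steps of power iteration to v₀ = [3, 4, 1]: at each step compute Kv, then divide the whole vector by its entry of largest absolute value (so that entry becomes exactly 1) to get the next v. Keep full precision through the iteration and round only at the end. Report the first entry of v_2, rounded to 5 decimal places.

Kv0 = (13.000000, 19.000000, 16.000000); divide by 19.000000 → v1 = (0.684211, 1.000000, 0.842105)
Kv1 = (2.526316, 7.578947, 3.473684); divide by 7.578947 → v2 = (0.333333, 1.000000, 0.458333)
Requested entry of v2: 48/144 = 0.33333

0.33333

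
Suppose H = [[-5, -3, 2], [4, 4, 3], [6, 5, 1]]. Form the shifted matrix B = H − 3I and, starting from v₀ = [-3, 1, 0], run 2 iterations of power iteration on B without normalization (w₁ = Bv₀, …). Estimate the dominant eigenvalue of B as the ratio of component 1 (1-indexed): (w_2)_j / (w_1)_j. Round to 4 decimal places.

B = H − 3I has rows (-8, -3, 2); (4, 1, 3); (6, 5, -2)
w1 = Bv₀ = ((-8)·(-3) + (-3)·1 + 2·0; 4·(-3) + 1·1 + 3·0; 6·(-3) + 5·1 + (-2)·0) = (21, -11, -13)
w2 = Bw1 = ((-8)·21 + (-3)·(-11) + 2·(-13); 4·21 + 1·(-11) + 3·(-13); 6·21 + 5·(-11) + (-2)·(-13)) = (-161, 34, 97)
Ratio: -161/21 = -7.6667

-7.6667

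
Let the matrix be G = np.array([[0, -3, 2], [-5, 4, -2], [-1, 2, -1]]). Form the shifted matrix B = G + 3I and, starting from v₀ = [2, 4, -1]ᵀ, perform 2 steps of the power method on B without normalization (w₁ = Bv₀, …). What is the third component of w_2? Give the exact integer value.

56

B = G + 3I has rows (3, -3, 2); (-5, 7, -2); (-1, 2, 2)
w1 = Bv₀ = (-8, 20, 4)
w2 = Bw1 = (-76, 172, 56)
Requested component of w2: 56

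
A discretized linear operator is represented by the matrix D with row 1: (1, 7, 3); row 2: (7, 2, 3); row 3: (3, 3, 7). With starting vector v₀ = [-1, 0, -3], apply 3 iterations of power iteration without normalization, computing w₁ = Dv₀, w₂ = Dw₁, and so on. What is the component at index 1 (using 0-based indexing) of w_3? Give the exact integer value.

-2444

w1 = Dv₀ = (1·(-1) + 7·0 + 3·(-3); 7·(-1) + 2·0 + 3·(-3); 3·(-1) + 3·0 + 7·(-3)) = (-10, -16, -24)
w2 = Dw1 = (1·(-10) + 7·(-16) + 3·(-24); 7·(-10) + 2·(-16) + 3·(-24); 3·(-10) + 3·(-16) + 7·(-24)) = (-194, -174, -246)
w3 = Dw2 = (-2150, -2444, -2826)
The requested component of w3 is -2444.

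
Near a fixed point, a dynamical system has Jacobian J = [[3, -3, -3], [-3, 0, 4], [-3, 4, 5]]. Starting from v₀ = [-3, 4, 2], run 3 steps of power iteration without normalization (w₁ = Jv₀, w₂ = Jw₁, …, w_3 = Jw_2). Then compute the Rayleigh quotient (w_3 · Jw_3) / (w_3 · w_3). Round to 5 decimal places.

w1 = Jv₀ = (3·(-3) + (-3)·4 + (-3)·2; (-3)·(-3) + 0·4 + 4·2; (-3)·(-3) + 4·4 + 5·2) = (-27, 17, 35)
w2 = Jw1 = (3·(-27) + (-3)·17 + (-3)·35; (-3)·(-27) + 0·17 + 4·35; (-3)·(-27) + 4·17 + 5·35) = (-237, 221, 324)
w3 = Jw2 = (-2346, 2007, 3215)
Jw3 = (-22704, 19898, 31141)
w3·Jw3 = (-2346)·(-22704) + 2007·19898 + 3215·31141 = 193317185; w3·w3 = (-2346)·(-2346) + 2007·2007 + 3215·3215 = 19867990
λ ≈ 193317185/19867990 = 9.73008

λ ≈ 9.73008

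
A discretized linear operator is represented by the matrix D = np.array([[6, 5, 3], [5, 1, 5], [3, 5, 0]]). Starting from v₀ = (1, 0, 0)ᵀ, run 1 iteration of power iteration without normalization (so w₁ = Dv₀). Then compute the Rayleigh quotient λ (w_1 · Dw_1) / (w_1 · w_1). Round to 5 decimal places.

w1 = Dv₀ = (6, 5, 3)
Dw1 = (70, 50, 43)
w1·Dw1 = 6·70 + 5·50 + 3·43 = 799; w1·w1 = 6·6 + 5·5 + 3·3 = 70
λ ≈ 799/70 = 11.41429

λ ≈ 11.41429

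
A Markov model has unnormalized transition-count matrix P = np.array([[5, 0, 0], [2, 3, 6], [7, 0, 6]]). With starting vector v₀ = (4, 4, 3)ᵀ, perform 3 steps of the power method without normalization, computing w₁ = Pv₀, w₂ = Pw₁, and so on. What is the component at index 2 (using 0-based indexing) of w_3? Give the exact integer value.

3196

w1 = Pv₀ = (20, 38, 46)
w2 = Pw1 = (100, 430, 416)
w3 = Pw2 = (500, 3986, 3196)
The requested component of w3 is 3196.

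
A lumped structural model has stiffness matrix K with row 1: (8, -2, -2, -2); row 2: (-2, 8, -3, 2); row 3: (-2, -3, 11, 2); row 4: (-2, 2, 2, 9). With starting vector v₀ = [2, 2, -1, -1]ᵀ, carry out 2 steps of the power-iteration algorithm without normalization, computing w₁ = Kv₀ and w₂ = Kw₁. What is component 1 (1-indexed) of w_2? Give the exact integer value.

170

w1 = Kv₀ = (8·2 + (-2)·2 + (-2)·(-1) + (-2)·(-1); (-2)·2 + 8·2 + (-3)·(-1) + 2·(-1); (-2)·2 + (-3)·2 + 11·(-1) + 2·(-1); (-2)·2 + 2·2 + 2·(-1) + 9·(-1)) = (16, 13, -23, -11)
w2 = Kw1 = (8·16 + (-2)·13 + (-2)·(-23) + (-2)·(-11); (-2)·16 + 8·13 + (-3)·(-23) + 2·(-11); (-2)·16 + (-3)·13 + 11·(-23) + 2·(-11); (-2)·16 + 2·13 + 2·(-23) + 9·(-11)) = (170, 119, -346, -151)
The requested component of w2 is 170.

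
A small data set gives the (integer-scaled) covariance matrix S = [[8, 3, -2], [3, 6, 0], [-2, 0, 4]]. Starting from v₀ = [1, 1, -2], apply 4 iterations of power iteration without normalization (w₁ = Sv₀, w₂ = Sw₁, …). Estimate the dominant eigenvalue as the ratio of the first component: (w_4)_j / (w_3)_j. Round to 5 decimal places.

10.54540

w1 = Sv₀ = (8·1 + 3·1 + (-2)·(-2); 3·1 + 6·1 + 0·(-2); (-2)·1 + 0·1 + 4·(-2)) = (15, 9, -10)
w2 = Sw1 = (8·15 + 3·9 + (-2)·(-10); 3·15 + 6·9 + 0·(-10); (-2)·15 + 0·9 + 4·(-10)) = (167, 99, -70)
w3 = Sw2 = (1773, 1095, -614)
w4 = Sw3 = (18697, 11889, -6002)
Ratio at component: 18697 / 1773 = 10.54540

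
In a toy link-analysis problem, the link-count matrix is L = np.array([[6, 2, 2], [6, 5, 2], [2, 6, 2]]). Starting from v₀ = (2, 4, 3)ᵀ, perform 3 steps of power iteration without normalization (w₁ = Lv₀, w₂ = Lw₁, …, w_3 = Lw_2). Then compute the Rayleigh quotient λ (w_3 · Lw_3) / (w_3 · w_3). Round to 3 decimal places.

11.018

w1 = Lv₀ = (6·2 + 2·4 + 2·3; 6·2 + 5·4 + 2·3; 2·2 + 6·4 + 2·3) = (26, 38, 34)
w2 = Lw1 = (6·26 + 2·38 + 2·34; 6·26 + 5·38 + 2·34; 2·26 + 6·38 + 2·34) = (300, 414, 348)
w3 = Lw2 = (3324, 4566, 3780)
Lw3 = (36636, 50334, 41604)
w3·Lw3 = 3324·36636 + 4566·50334 + 3780·41604 = 508866228; w3·w3 = 3324·3324 + 4566·4566 + 3780·3780 = 46185732
λ ≈ 508866228/46185732 = 11.018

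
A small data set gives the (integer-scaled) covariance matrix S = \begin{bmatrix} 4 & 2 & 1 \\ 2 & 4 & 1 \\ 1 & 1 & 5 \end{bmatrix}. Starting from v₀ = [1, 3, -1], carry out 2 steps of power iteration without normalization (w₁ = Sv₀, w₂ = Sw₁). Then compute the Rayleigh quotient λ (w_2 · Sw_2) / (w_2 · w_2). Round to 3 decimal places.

w1 = Sv₀ = (9, 13, -1)
w2 = Sw1 = (61, 69, 17)
Sw2 = (399, 415, 215)
w2·Sw2 = 61·399 + 69·415 + 17·215 = 56629; w2·w2 = 61·61 + 69·69 + 17·17 = 8771
λ ≈ 56629/8771 = 6.456

λ ≈ 6.456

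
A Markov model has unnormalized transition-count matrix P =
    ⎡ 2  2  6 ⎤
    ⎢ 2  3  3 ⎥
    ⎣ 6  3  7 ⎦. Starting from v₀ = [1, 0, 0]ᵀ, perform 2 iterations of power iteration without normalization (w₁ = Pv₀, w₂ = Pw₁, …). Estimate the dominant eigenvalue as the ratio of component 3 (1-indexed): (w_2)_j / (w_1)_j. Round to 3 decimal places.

λ ≈ 10.000

w1 = Pv₀ = (2·1 + 2·0 + 6·0; 2·1 + 3·0 + 3·0; 6·1 + 3·0 + 7·0) = (2, 2, 6)
w2 = Pw1 = (2·2 + 2·2 + 6·6; 2·2 + 3·2 + 3·6; 6·2 + 3·2 + 7·6) = (44, 28, 60)
Ratio at component: 60 / 6 = 10.000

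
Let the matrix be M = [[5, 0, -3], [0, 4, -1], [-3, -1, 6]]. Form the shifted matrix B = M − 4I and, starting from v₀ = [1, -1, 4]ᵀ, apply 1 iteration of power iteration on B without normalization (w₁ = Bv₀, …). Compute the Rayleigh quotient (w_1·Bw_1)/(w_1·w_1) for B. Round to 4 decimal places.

B = M − 4I has rows (1, 0, -3); (0, 0, -1); (-3, -1, 2)
w1 = Bv₀ = (1·1 + 0·(-1) + (-3)·4; 0·1 + 0·(-1) + (-1)·4; (-3)·1 + (-1)·(-1) + 2·4) = (-11, -4, 6)
Bw1 = (-29, -6, 49)
w1·Bw1 = 637; w1·w1 = 173; μ ≈ 637/173 = 3.6821

μ ≈ 3.6821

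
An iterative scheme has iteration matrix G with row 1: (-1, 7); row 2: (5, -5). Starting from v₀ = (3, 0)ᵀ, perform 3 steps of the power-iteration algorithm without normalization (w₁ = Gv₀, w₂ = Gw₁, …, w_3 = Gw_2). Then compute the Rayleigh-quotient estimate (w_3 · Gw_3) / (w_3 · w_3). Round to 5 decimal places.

w1 = Gv₀ = (-3, 15)
w2 = Gw1 = (108, -90)
w3 = Gw2 = (-738, 990)
Gw3 = (7668, -8640)
w3·Gw3 = (-738)·7668 + 990·(-8640) = -14212584; w3·w3 = (-738)·(-738) + 990·990 = 1524744
λ ≈ -14212584/1524744 = -9.32129

λ ≈ -9.32129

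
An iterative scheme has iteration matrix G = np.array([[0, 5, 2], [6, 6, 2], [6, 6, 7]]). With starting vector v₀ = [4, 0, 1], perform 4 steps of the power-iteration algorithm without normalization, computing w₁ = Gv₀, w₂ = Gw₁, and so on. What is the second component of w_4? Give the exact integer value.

w1 = Gv₀ = (0·4 + 5·0 + 2·1; 6·4 + 6·0 + 2·1; 6·4 + 6·0 + 7·1) = (2, 26, 31)
w2 = Gw1 = (0·2 + 5·26 + 2·31; 6·2 + 6·26 + 2·31; 6·2 + 6·26 + 7·31) = (192, 230, 385)
w3 = Gw2 = (1920, 3302, 5227)
w4 = Gw3 = (26964, 41786, 67921)
The requested component of w4 is 41786.

41786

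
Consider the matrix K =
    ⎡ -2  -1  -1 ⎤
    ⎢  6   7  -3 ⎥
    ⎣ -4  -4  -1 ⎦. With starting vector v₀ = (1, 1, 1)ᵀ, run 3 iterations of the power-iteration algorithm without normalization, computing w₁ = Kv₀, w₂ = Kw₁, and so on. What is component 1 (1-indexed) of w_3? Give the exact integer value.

-72

w1 = Kv₀ = ((-2)·1 + (-1)·1 + (-1)·1; 6·1 + 7·1 + (-3)·1; (-4)·1 + (-4)·1 + (-1)·1) = (-4, 10, -9)
w2 = Kw1 = ((-2)·(-4) + (-1)·10 + (-1)·(-9); 6·(-4) + 7·10 + (-3)·(-9); (-4)·(-4) + (-4)·10 + (-1)·(-9)) = (7, 73, -15)
w3 = Kw2 = (-72, 598, -305)
The requested component of w3 is -72.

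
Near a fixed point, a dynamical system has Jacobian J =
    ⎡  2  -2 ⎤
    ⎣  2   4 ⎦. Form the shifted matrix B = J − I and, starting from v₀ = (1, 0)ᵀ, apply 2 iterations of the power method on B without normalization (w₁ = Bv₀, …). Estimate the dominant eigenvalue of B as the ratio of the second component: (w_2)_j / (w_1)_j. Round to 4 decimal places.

B = J − I has rows (1, -2); (2, 3)
w1 = Bv₀ = (1·1 + (-2)·0; 2·1 + 3·0) = (1, 2)
w2 = Bw1 = (1·1 + (-2)·2; 2·1 + 3·2) = (-3, 8)
Ratio: 8/2 = 4.0000

μ ≈ 4.0000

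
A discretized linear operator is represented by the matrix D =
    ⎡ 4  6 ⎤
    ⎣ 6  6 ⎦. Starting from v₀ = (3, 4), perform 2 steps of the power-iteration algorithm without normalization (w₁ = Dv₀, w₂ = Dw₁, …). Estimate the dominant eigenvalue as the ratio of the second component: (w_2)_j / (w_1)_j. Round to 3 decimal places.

λ ≈ 11.143

w1 = Dv₀ = (4·3 + 6·4; 6·3 + 6·4) = (36, 42)
w2 = Dw1 = (4·36 + 6·42; 6·36 + 6·42) = (396, 468)
Ratio at component: 468 / 42 = 11.143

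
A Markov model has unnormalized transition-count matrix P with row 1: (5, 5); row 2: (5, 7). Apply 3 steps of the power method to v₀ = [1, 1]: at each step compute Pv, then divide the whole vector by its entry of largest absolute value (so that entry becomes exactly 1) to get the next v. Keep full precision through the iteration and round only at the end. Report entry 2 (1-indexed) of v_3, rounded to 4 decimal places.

1.0000

Pv0 = (10.00000, 12.00000); divide by 12.00000 → v1 = (0.83333, 1.00000)
Pv1 = (9.16667, 11.16667); divide by 11.16667 → v2 = (0.82090, 1.00000)
Pv2 = (9.10448, 11.10448); divide by 11.10448 → v3 = (0.81989, 1.00000)
Requested entry of v3: 1488/1488 = 1.0000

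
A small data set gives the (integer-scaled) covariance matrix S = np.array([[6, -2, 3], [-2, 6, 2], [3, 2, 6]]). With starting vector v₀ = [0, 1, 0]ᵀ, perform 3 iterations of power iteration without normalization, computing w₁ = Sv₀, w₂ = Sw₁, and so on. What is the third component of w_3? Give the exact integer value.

142

w1 = Sv₀ = (6·0 + (-2)·1 + 3·0; (-2)·0 + 6·1 + 2·0; 3·0 + 2·1 + 6·0) = (-2, 6, 2)
w2 = Sw1 = (6·(-2) + (-2)·6 + 3·2; (-2)·(-2) + 6·6 + 2·2; 3·(-2) + 2·6 + 6·2) = (-18, 44, 18)
w3 = Sw2 = (-142, 336, 142)
The requested component of w3 is 142.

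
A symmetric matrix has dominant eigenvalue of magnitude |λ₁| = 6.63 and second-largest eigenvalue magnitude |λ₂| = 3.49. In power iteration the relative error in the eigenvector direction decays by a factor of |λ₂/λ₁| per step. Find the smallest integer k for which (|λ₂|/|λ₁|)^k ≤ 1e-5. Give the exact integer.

|λ₂/λ₁| = 3.49/6.63 = 0.52640
Need k ≥ ln(1e-5) / ln(0.52640) = -11.5129 / -0.6417 ≈ 17.941
Smallest integer k satisfying the bound: 18

18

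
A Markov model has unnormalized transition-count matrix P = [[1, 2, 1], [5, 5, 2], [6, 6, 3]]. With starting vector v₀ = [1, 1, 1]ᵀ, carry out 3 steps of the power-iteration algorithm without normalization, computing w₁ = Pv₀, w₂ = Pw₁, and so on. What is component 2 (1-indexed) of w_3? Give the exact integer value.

w1 = Pv₀ = (4, 12, 15)
w2 = Pw1 = (43, 110, 141)
w3 = Pw2 = (404, 1047, 1341)
The requested component of w3 is 1047.

1047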